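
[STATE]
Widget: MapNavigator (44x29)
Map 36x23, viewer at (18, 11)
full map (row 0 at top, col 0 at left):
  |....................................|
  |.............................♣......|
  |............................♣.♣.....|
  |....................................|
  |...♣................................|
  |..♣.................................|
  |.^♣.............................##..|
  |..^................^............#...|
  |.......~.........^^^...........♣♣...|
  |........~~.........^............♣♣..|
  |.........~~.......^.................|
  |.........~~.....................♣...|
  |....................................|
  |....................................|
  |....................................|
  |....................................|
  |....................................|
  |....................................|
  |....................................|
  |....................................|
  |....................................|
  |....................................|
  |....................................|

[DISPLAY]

                                            
                                            
                                            
    ....................................    
    .............................♣......    
    ............................♣.♣.....    
    ....................................    
    ...♣................................    
    ..♣.................................    
    .^♣.............................##..    
    ..^................^............#...    
    .......~.........^^^...........♣♣...    
    ........~~.........^............♣♣..    
    .........~~.......^.................    
    .........~~.......@.............♣...    
    ....................................    
    ....................................    
    ....................................    
    ....................................    
    ....................................    
    ....................................    
    ....................................    
    ....................................    
    ....................................    
    ....................................    
    ....................................    
                                            
                                            
                                            


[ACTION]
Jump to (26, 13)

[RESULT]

                                            
................................            
.........................♣......            
........................♣.♣.....            
................................            
................................            
................................            
............................##..            
...............^............#...            
...~.........^^^...........♣♣...            
....~~.........^............♣♣..            
.....~~.......^.................            
.....~~.....................♣...            
................................            
......................@.........            
................................            
................................            
................................            
................................            
................................            
................................            
................................            
................................            
................................            
                                            
                                            
                                            
                                            
                                            


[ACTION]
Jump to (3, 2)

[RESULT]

                                            
                                            
                                            
                                            
                                            
                                            
                                            
                                            
                                            
                                            
                                            
                                            
                   .........................
                   .........................
                   ...@.....................
                   .........................
                   ...♣.....................
                   ..♣......................
                   .^♣......................
                   ..^................^.....
                   .......~.........^^^.....
                   ........~~.........^.....
                   .........~~.......^......
                   .........~~..............
                   .........................
                   .........................
                   .........................
                   .........................
                   .........................


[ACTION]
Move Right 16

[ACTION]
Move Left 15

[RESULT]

                                            
                                            
                                            
                                            
                                            
                                            
                                            
                                            
                                            
                                            
                                            
                                            
                  ..........................
                  ..........................
                  ....@.....................
                  ..........................
                  ...♣......................
                  ..♣.......................
                  .^♣.......................
                  ..^................^......
                  .......~.........^^^......
                  ........~~.........^......
                  .........~~.......^.......
                  .........~~...............
                  ..........................
                  ..........................
                  ..........................
                  ..........................
                  ..........................


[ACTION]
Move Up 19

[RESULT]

                                            
                                            
                                            
                                            
                                            
                                            
                                            
                                            
                                            
                                            
                                            
                                            
                                            
                                            
                  ....@.....................
                  ..........................
                  ..........................
                  ..........................
                  ...♣......................
                  ..♣.......................
                  .^♣.......................
                  ..^................^......
                  .......~.........^^^......
                  ........~~.........^......
                  .........~~.......^.......
                  .........~~...............
                  ..........................
                  ..........................
                  ..........................


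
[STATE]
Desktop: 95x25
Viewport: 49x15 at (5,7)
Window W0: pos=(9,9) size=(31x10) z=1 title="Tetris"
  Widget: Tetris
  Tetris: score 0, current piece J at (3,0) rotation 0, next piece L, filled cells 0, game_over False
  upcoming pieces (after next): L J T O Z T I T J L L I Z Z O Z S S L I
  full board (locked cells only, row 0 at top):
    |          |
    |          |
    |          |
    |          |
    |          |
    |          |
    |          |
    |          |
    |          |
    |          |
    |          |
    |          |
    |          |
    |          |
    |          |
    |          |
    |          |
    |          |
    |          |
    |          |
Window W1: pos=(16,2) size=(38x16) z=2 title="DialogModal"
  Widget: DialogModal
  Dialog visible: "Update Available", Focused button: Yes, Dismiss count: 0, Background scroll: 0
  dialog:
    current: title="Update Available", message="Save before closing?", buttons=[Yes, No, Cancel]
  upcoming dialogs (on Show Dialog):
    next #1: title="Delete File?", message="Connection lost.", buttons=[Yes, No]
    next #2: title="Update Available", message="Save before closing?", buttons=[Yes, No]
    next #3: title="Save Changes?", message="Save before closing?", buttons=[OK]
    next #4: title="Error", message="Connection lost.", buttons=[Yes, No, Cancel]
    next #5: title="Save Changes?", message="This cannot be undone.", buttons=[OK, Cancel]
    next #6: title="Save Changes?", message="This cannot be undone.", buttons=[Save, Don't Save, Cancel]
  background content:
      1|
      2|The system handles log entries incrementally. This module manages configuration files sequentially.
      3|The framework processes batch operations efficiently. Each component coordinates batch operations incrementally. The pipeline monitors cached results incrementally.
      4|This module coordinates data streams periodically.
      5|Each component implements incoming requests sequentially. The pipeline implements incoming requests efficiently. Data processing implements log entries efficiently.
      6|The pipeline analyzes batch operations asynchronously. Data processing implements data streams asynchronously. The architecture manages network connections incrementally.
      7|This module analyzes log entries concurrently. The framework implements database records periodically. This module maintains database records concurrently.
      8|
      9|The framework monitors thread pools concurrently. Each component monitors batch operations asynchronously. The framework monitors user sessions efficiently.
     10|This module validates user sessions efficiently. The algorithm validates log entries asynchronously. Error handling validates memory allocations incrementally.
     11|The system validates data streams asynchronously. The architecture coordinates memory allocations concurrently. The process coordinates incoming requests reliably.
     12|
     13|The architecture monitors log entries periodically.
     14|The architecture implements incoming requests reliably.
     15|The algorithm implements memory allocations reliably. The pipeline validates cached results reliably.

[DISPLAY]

           ┃The framework processes batch operat┃
           ┃This m┌──────────────────────┐treams┃
    ┏━━━━━━┃Each c│   Update Available   │ming r┃
    ┃ Tetri┃The pi│ Save before closing? │eratio┃
    ┠──────┃This m│ [Yes]  No   Cancel   │es con┃
    ┃      ┃      └──────────────────────┘      ┃
    ┃      ┃The framework monitors thread pools ┃
    ┃      ┃This module validates user sessions ┃
    ┃      ┃The system validates data streams as┃
    ┃      ┃                                    ┃
    ┃      ┗━━━━━━━━━━━━━━━━━━━━━━━━━━━━━━━━━━━━┛
    ┗━━━━━━━━━━━━━━━━━━━━━━━━━━━━━┛              
                                                 
                                                 
                                                 


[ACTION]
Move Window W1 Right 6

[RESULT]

                 ┃The framework processes batch o
                 ┃This m┌──────────────────────┐t
    ┏━━━━━━━━━━━━┃Each c│   Update Available   │m
    ┃ Tetris     ┃The pi│ Save before closing? │e
    ┠────────────┃This m│ [Yes]  No   Cancel   │e
    ┃          │N┃      └──────────────────────┘ 
    ┃          │ ┃The framework monitors thread p
    ┃          │▒┃This module validates user sess
    ┃          │ ┃The system validates data strea
    ┃          │ ┃                               
    ┃          │ ┗━━━━━━━━━━━━━━━━━━━━━━━━━━━━━━━
    ┗━━━━━━━━━━━━━━━━━━━━━━━━━━━━━┛              
                                                 
                                                 
                                                 


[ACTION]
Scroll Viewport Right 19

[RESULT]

he framework processes batch operat┃             
his m┌──────────────────────┐treams┃             
ach c│   Update Available   │ming r┃             
he pi│ Save before closing? │eratio┃             
his m│ [Yes]  No   Cancel   │es con┃             
     └──────────────────────┘      ┃             
he framework monitors thread pools ┃             
his module validates user sessions ┃             
he system validates data streams as┃             
                                   ┃             
━━━━━━━━━━━━━━━━━━━━━━━━━━━━━━━━━━━┛             
━━━━━━━━━━━━━━━┛                                 
                                                 
                                                 
                                                 


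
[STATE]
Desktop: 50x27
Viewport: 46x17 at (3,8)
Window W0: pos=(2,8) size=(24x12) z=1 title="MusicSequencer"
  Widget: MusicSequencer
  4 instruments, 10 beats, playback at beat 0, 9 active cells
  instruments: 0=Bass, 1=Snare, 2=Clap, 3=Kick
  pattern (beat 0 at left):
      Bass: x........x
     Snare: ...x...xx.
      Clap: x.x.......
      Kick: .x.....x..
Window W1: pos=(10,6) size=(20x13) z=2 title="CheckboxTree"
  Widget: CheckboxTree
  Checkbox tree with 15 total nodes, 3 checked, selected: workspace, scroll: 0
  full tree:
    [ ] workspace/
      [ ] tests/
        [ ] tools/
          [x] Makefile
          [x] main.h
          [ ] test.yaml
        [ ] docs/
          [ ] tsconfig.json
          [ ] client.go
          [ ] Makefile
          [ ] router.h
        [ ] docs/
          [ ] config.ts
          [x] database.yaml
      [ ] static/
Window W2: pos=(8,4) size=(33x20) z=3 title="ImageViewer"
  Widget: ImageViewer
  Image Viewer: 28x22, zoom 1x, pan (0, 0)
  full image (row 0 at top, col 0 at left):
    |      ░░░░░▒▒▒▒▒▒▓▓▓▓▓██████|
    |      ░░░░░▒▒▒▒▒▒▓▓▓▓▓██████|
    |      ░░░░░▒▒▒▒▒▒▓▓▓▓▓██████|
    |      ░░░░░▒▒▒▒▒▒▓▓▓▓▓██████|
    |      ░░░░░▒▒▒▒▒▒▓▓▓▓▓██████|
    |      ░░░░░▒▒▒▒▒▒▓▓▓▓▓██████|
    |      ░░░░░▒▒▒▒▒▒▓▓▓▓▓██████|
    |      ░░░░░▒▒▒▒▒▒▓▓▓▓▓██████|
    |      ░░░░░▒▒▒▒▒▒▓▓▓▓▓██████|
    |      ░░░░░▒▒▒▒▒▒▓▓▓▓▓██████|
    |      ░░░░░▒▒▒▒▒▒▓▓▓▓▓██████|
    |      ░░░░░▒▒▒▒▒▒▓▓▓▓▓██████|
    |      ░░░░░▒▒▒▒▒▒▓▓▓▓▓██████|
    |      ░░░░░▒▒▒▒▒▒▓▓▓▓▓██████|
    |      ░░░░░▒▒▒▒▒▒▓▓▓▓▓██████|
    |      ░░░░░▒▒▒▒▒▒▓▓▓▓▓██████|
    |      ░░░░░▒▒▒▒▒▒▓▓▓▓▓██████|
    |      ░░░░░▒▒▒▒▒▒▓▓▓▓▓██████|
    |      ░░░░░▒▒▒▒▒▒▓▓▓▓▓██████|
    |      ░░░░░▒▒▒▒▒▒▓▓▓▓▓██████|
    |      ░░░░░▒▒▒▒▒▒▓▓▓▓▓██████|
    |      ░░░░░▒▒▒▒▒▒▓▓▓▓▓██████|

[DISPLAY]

━━━━━┃      ░░░░░▒▒▒▒▒▒▓▓▓▓▓██████   ┃        
 Musi┃      ░░░░░▒▒▒▒▒▒▓▓▓▓▓██████   ┃        
─────┃      ░░░░░▒▒▒▒▒▒▓▓▓▓▓██████   ┃        
     ┃      ░░░░░▒▒▒▒▒▒▓▓▓▓▓██████   ┃        
  Bas┃      ░░░░░▒▒▒▒▒▒▓▓▓▓▓██████   ┃        
 Snar┃      ░░░░░▒▒▒▒▒▒▓▓▓▓▓██████   ┃        
  Cla┃      ░░░░░▒▒▒▒▒▒▓▓▓▓▓██████   ┃        
  Kic┃      ░░░░░▒▒▒▒▒▒▓▓▓▓▓██████   ┃        
     ┃      ░░░░░▒▒▒▒▒▒▓▓▓▓▓██████   ┃        
     ┃      ░░░░░▒▒▒▒▒▒▓▓▓▓▓██████   ┃        
     ┃      ░░░░░▒▒▒▒▒▒▓▓▓▓▓██████   ┃        
━━━━━┃      ░░░░░▒▒▒▒▒▒▓▓▓▓▓██████   ┃        
     ┃      ░░░░░▒▒▒▒▒▒▓▓▓▓▓██████   ┃        
     ┃      ░░░░░▒▒▒▒▒▒▓▓▓▓▓██████   ┃        
     ┃      ░░░░░▒▒▒▒▒▒▓▓▓▓▓██████   ┃        
     ┗━━━━━━━━━━━━━━━━━━━━━━━━━━━━━━━┛        
                                              


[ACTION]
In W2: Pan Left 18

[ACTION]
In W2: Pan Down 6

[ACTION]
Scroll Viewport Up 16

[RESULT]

                                              
                                              
                                              
                                              
     ┏━━━━━━━━━━━━━━━━━━━━━━━━━━━━━━━┓        
     ┃ ImageViewer                   ┃        
     ┠───────────────────────────────┨        
     ┃      ░░░░░▒▒▒▒▒▒▓▓▓▓▓██████   ┃        
━━━━━┃      ░░░░░▒▒▒▒▒▒▓▓▓▓▓██████   ┃        
 Musi┃      ░░░░░▒▒▒▒▒▒▓▓▓▓▓██████   ┃        
─────┃      ░░░░░▒▒▒▒▒▒▓▓▓▓▓██████   ┃        
     ┃      ░░░░░▒▒▒▒▒▒▓▓▓▓▓██████   ┃        
  Bas┃      ░░░░░▒▒▒▒▒▒▓▓▓▓▓██████   ┃        
 Snar┃      ░░░░░▒▒▒▒▒▒▓▓▓▓▓██████   ┃        
  Cla┃      ░░░░░▒▒▒▒▒▒▓▓▓▓▓██████   ┃        
  Kic┃      ░░░░░▒▒▒▒▒▒▓▓▓▓▓██████   ┃        
     ┃      ░░░░░▒▒▒▒▒▒▓▓▓▓▓██████   ┃        


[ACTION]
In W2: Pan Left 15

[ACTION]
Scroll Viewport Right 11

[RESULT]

                                              
                                              
                                              
                                              
    ┏━━━━━━━━━━━━━━━━━━━━━━━━━━━━━━━┓         
    ┃ ImageViewer                   ┃         
    ┠───────────────────────────────┨         
    ┃      ░░░░░▒▒▒▒▒▒▓▓▓▓▓██████   ┃         
━━━━┃      ░░░░░▒▒▒▒▒▒▓▓▓▓▓██████   ┃         
Musi┃      ░░░░░▒▒▒▒▒▒▓▓▓▓▓██████   ┃         
────┃      ░░░░░▒▒▒▒▒▒▓▓▓▓▓██████   ┃         
    ┃      ░░░░░▒▒▒▒▒▒▓▓▓▓▓██████   ┃         
 Bas┃      ░░░░░▒▒▒▒▒▒▓▓▓▓▓██████   ┃         
Snar┃      ░░░░░▒▒▒▒▒▒▓▓▓▓▓██████   ┃         
 Cla┃      ░░░░░▒▒▒▒▒▒▓▓▓▓▓██████   ┃         
 Kic┃      ░░░░░▒▒▒▒▒▒▓▓▓▓▓██████   ┃         
    ┃      ░░░░░▒▒▒▒▒▒▓▓▓▓▓██████   ┃         


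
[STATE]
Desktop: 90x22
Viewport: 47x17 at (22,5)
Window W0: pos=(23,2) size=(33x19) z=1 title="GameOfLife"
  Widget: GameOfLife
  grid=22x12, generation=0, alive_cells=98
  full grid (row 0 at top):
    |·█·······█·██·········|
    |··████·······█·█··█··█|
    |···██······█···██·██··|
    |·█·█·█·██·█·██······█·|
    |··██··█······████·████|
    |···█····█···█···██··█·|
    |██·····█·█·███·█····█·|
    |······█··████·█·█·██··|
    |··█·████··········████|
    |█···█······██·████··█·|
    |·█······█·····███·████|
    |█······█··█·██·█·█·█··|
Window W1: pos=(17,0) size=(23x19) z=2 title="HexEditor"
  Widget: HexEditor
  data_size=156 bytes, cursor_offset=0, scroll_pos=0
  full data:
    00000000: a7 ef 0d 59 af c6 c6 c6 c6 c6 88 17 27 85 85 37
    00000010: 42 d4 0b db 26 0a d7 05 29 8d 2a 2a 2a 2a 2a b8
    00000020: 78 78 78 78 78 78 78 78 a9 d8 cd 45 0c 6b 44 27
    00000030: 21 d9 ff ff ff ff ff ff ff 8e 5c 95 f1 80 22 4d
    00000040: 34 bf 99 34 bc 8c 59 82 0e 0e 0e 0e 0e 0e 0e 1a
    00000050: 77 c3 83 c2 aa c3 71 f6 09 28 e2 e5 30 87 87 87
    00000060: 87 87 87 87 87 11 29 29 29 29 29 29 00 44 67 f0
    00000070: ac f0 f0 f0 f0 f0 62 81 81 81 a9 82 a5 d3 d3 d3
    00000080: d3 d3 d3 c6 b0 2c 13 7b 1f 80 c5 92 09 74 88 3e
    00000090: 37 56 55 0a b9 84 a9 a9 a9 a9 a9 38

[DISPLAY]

0020  78 78 78 78┃               ┃             
0030  21 d9 ff ff┃······         ┃             
0040  34 bf 99 34┃··█··█         ┃             
0050  77 c3 83 c2┃█·██··         ┃             
0060  87 87 87 87┃····█·         ┃             
0070  ac f0 f0 f0┃█·████         ┃             
0080  d3 d3 d3 c6┃██··█·         ┃             
0090  37 56 55 0a┃····█·         ┃             
                 ┃█·██··         ┃             
                 ┃··████         ┃             
                 ┃██··█·         ┃             
                 ┃█·████         ┃             
                 ┃·█·█··         ┃             
━━━━━━━━━━━━━━━━━┛               ┃             
 ┃                               ┃             
 ┗━━━━━━━━━━━━━━━━━━━━━━━━━━━━━━━┛             
                                               


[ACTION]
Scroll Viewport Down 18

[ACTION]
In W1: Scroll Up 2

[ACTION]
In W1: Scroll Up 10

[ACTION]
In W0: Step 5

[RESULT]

0020  78 78 78 78┃               ┃             
0030  21 d9 ff ff┃·███··         ┃             
0040  34 bf 99 34┃·██···         ┃             
0050  77 c3 83 c2┃██·█··         ┃             
0060  87 87 87 87┃█·····         ┃             
0070  ac f0 f0 f0┃·█····         ┃             
0080  d3 d3 d3 c6┃█·····         ┃             
0090  37 56 55 0a┃······         ┃             
                 ┃····██         ┃             
                 ┃···██·         ┃             
                 ┃···█··         ┃             
                 ┃······         ┃             
                 ┃······         ┃             
━━━━━━━━━━━━━━━━━┛               ┃             
 ┃                               ┃             
 ┗━━━━━━━━━━━━━━━━━━━━━━━━━━━━━━━┛             
                                               


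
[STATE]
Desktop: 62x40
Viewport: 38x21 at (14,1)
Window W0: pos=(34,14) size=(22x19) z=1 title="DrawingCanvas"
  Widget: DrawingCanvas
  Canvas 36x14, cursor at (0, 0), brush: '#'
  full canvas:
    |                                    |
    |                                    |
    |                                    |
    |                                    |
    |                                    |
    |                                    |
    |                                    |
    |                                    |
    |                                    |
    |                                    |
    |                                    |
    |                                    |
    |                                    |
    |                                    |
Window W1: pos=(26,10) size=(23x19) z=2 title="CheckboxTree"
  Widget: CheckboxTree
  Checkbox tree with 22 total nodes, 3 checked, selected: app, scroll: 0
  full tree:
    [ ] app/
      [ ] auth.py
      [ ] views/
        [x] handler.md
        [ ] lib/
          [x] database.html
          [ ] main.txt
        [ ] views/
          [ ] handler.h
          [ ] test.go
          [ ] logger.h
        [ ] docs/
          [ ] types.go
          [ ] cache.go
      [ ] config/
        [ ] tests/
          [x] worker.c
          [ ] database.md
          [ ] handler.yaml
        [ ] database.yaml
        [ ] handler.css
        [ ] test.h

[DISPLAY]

                                      
                                      
                                      
                                      
                                      
                                      
                                      
                                      
                                      
            ┏━━━━━━━━━━━━━━━━━━━━━┓   
            ┃ CheckboxTree        ┃   
            ┠─────────────────────┨   
            ┃>[-] app/            ┃   
            ┃   [ ] auth.py       ┃━━━
            ┃   [-] views/        ┃   
            ┃     [x] handler.md  ┃───
            ┃     [-] lib/        ┃   
            ┃       [x] database.h┃   
            ┃       [ ] main.txt  ┃   
            ┃     [ ] views/      ┃   
            ┃       [ ] handler.h ┃   


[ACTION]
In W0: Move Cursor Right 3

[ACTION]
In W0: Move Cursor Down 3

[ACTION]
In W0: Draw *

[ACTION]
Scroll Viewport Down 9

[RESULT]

            ┏━━━━━━━━━━━━━━━━━━━━━┓   
            ┃ CheckboxTree        ┃   
            ┠─────────────────────┨   
            ┃>[-] app/            ┃   
            ┃   [ ] auth.py       ┃━━━
            ┃   [-] views/        ┃   
            ┃     [x] handler.md  ┃───
            ┃     [-] lib/        ┃   
            ┃       [x] database.h┃   
            ┃       [ ] main.txt  ┃   
            ┃     [ ] views/      ┃   
            ┃       [ ] handler.h ┃   
            ┃       [ ] test.go   ┃   
            ┃       [ ] logger.h  ┃   
            ┃     [ ] docs/       ┃   
            ┃       [ ] types.go  ┃   
            ┃       [ ] cache.go  ┃   
            ┃   [-] config/       ┃   
            ┗━━━━━━━━━━━━━━━━━━━━━┛   
                    ┃                 
                    ┃                 


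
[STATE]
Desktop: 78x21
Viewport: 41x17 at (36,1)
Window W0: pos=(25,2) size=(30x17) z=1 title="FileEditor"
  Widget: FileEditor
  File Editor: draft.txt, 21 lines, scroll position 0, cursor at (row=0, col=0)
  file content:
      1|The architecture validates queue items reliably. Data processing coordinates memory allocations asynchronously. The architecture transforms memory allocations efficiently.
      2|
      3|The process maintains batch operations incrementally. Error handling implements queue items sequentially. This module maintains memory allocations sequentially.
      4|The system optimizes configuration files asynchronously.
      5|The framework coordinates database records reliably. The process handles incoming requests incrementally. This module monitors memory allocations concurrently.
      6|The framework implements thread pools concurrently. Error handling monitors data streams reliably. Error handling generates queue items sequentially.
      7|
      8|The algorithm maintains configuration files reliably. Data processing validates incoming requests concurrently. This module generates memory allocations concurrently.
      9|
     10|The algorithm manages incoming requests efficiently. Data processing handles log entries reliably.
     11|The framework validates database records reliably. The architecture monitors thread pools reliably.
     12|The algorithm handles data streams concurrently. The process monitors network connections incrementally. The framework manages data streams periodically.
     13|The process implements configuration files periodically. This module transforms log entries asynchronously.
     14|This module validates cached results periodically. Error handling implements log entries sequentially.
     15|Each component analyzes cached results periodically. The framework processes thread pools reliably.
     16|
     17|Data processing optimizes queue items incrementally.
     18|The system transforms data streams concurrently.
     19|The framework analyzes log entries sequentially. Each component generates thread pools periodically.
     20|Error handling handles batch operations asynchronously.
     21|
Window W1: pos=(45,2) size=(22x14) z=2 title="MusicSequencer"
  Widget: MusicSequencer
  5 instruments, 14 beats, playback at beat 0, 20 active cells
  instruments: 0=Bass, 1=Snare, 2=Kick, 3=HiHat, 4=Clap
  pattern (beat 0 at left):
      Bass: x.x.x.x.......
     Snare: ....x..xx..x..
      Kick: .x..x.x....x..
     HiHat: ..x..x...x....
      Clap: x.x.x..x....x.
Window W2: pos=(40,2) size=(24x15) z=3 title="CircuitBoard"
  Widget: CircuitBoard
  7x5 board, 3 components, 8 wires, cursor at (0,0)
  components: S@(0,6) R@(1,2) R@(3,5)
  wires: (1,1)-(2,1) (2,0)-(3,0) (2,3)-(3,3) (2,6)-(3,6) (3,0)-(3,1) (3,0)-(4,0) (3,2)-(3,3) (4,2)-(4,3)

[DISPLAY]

                                         
━━━━┏━━━━━━━━━━━━━━━━━━━━━━┓━━┓          
r   ┃ CircuitBoard         ┃  ┃          
────┠──────────────────────┨──┨          
ectu┃   0 1 2 3 4 5 6      ┃23┃          
    ┃0  [.]                ┃··┃          
s ma┃                      ┃··┃          
 opt┃1       ·   R         ┃··┃          
ork ┃        │             ┃··┃          
ork ┃2   ·   ·       ·     ┃█·┃          
    ┃    │           │     ┃  ┃          
thm ┃3   · ─ ·   · ─ ·     ┃  ┃          
    ┃    │                 ┃  ┃          
thm ┃4   ·       · ─ ·     ┃  ┃          
ork ┃Cursor: (0,0)         ┃━━┛          
thm ┗━━━━━━━━━━━━━━━━━━━━━━┛             
s implements conf▼┃                      


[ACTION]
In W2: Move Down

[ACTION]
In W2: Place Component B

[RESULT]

                                         
━━━━┏━━━━━━━━━━━━━━━━━━━━━━┓━━┓          
r   ┃ CircuitBoard         ┃  ┃          
────┠──────────────────────┨──┨          
ectu┃   0 1 2 3 4 5 6      ┃23┃          
    ┃0                     ┃··┃          
s ma┃                      ┃··┃          
 opt┃1  [B]  ·   R         ┃··┃          
ork ┃        │             ┃··┃          
ork ┃2   ·   ·       ·     ┃█·┃          
    ┃    │           │     ┃  ┃          
thm ┃3   · ─ ·   · ─ ·     ┃  ┃          
    ┃    │                 ┃  ┃          
thm ┃4   ·       · ─ ·     ┃  ┃          
ork ┃Cursor: (1,0)         ┃━━┛          
thm ┗━━━━━━━━━━━━━━━━━━━━━━┛             
s implements conf▼┃                      


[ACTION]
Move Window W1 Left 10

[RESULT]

                                         
━━━━┏━━━━━━━━━━━━━━━━━━━━━━┓             
 Mus┃ CircuitBoard         ┃             
────┠──────────────────────┨             
    ┃   0 1 2 3 4 5 6      ┃             
  Ba┃0                     ┃             
 Sna┃                      ┃             
  Ki┃1  [B]  ·   R         ┃             
 HiH┃        │             ┃             
  Cl┃2   ·   ·       ·     ┃             
    ┃    │           │     ┃             
    ┃3   · ─ ·   · ─ ·     ┃             
    ┃    │                 ┃             
    ┃4   ·       · ─ ·     ┃             
━━━━┃Cursor: (1,0)         ┃             
thm ┗━━━━━━━━━━━━━━━━━━━━━━┛             
s implements conf▼┃                      


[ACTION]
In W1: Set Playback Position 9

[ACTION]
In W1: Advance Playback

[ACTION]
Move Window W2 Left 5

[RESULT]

                                         
━━━━━━━━━━━━━━━━━━━━━━┓                  
 CircuitBoard         ┃                  
──────────────────────┨                  
   0 1 2 3 4 5 6      ┃                  
0                     ┃                  
                      ┃                  
1  [B]  ·   R         ┃                  
        │             ┃                  
2   ·   ·       ·     ┃                  
    │           │     ┃                  
3   · ─ ·   · ─ ·     ┃                  
    │                 ┃                  
4   ·       · ─ ·     ┃                  
Cursor: (1,0)         ┃                  
━━━━━━━━━━━━━━━━━━━━━━┛                  
s implements conf▼┃                      


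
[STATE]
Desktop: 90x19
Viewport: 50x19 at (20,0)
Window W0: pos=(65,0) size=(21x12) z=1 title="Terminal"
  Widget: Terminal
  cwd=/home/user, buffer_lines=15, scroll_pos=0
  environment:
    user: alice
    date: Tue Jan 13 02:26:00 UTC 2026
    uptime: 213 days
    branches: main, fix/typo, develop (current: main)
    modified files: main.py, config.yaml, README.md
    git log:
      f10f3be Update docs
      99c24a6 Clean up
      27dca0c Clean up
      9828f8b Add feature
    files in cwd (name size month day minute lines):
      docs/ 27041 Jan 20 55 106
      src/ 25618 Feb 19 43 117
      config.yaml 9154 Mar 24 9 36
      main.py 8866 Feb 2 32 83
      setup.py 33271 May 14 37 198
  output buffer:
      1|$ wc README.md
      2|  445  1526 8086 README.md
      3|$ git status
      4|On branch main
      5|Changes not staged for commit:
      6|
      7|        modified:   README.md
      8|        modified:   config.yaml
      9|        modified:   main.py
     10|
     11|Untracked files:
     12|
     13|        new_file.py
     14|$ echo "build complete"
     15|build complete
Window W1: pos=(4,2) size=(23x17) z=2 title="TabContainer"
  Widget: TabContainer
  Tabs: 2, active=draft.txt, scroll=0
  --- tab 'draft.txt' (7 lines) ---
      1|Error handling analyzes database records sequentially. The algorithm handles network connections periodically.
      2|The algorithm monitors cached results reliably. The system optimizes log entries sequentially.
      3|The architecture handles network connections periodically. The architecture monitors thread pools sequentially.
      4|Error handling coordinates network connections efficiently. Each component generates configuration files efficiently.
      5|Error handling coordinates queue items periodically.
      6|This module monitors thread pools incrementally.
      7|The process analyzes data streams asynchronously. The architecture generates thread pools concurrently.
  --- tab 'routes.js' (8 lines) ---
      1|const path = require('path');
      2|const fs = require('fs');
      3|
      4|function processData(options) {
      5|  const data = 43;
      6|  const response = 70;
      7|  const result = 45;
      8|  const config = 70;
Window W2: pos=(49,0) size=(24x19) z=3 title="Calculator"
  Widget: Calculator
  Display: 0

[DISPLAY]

                             ┏━━━━━━━━━━━━━━━━━━━━
                             ┃ Calculator         
━━━━━━┓                      ┠────────────────────
      ┃                      ┃                    
──────┨                      ┃┌───┬───┬───┬───┐   
utes.j┃                      ┃│ 7 │ 8 │ 9 │ ÷ │   
──────┃                      ┃├───┼───┼───┼───┤   
analyz┃                      ┃│ 4 │ 5 │ 6 │ × │   
onitor┃                      ┃├───┼───┼───┼───┤   
e hand┃                      ┃│ 1 │ 2 │ 3 │ - │   
coordi┃                      ┃├───┼───┼───┼───┤   
coordi┃                      ┃│ 0 │ . │ = │ + │   
itors ┃                      ┃├───┼───┼───┼───┤   
lyzes ┃                      ┃│ C │ MC│ MR│ M+│   
      ┃                      ┃└───┴───┴───┴───┘   
      ┃                      ┃                    
      ┃                      ┃                    
      ┃                      ┃                    
━━━━━━┛                      ┗━━━━━━━━━━━━━━━━━━━━


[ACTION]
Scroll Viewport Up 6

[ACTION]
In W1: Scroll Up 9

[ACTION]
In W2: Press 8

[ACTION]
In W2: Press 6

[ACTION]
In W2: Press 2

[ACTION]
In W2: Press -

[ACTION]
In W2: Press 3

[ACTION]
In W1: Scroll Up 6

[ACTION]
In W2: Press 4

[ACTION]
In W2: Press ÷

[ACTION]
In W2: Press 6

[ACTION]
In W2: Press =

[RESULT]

                             ┏━━━━━━━━━━━━━━━━━━━━
                             ┃ Calculator         
━━━━━━┓                      ┠────────────────────
      ┃                      ┃                   1
──────┨                      ┃┌───┬───┬───┬───┐   
utes.j┃                      ┃│ 7 │ 8 │ 9 │ ÷ │   
──────┃                      ┃├───┼───┼───┼───┤   
analyz┃                      ┃│ 4 │ 5 │ 6 │ × │   
onitor┃                      ┃├───┼───┼───┼───┤   
e hand┃                      ┃│ 1 │ 2 │ 3 │ - │   
coordi┃                      ┃├───┼───┼───┼───┤   
coordi┃                      ┃│ 0 │ . │ = │ + │   
itors ┃                      ┃├───┼───┼───┼───┤   
lyzes ┃                      ┃│ C │ MC│ MR│ M+│   
      ┃                      ┃└───┴───┴───┴───┘   
      ┃                      ┃                    
      ┃                      ┃                    
      ┃                      ┃                    
━━━━━━┛                      ┗━━━━━━━━━━━━━━━━━━━━
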